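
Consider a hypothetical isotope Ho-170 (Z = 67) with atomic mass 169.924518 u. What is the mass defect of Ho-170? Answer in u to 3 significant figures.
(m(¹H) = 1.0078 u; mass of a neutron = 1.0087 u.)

Σm = 67·m(¹H) + 103·m_n = 67.5226 + 103.8961 = 171.4187 u
Mass defect Δm = 171.4187 − 169.924518 = 1.494182 u

1.49 u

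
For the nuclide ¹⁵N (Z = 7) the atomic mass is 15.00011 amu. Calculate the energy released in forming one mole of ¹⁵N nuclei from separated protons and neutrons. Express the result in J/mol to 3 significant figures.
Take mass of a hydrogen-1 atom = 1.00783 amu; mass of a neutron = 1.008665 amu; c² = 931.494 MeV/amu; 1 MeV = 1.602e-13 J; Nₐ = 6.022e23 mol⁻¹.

With 7 protons and 8 neutrons (A = 15):
Mass of separated nucleons = 7(1.00783) + 8(1.008665) = 7.05481 + 8.069320 = 15.124130 amu
The mass defect is 15.124130 − 15.00011 = 0.124020 amu.
Converting to energy: 0.124020 amu × 931.494 MeV/amu = 115.524 MeV
Per nucleus in joules: 115.524 MeV × 1.602e-13 J/MeV = 1.8507e-11 J
Per mole: 1.8507e-11 J × 6.022e23 mol⁻¹ = 1.1145e+13 J/mol

1.11e+13 J/mol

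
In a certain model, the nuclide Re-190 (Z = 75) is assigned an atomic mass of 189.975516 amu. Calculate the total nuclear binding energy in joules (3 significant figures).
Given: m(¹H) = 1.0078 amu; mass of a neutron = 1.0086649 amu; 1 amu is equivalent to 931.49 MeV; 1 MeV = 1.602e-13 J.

2.40e-10 J

With 75 protons and 115 neutrons (A = 190):
Σm = 75·m(¹H) + 115·m_n = 75.5850 + 115.9964635 = 191.5814635 amu
Mass defect Δm = 191.5814635 − 189.975516 = 1.6059475 amu
E_B = 1.6059475 × 931.49 = 1495.92 MeV
In joules: 1495.92 MeV × 1.602e-13 J/MeV = 2.3965e-10 J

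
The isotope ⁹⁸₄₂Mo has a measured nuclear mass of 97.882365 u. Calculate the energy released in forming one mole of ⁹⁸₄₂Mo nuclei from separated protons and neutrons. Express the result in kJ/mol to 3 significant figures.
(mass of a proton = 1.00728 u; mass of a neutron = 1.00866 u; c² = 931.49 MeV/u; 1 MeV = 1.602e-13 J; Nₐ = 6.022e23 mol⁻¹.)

8.16e+10 kJ/mol

The nucleus contains 42 protons and 98 − 42 = 56 neutrons.
Total constituent mass: 42 × 1.00728 + 56 × 1.00866 = 98.79072 u
The mass defect is 98.79072 − 97.882365 = 0.908355 u.
E_B = 0.908355 × 931.49 = 846.124 MeV
Per nucleus in joules: 846.124 MeV × 1.602e-13 J/MeV = 1.3555e-10 J
Per mole: 1.3555e-10 J × 6.022e23 mol⁻¹ = 8.1628e+13 J/mol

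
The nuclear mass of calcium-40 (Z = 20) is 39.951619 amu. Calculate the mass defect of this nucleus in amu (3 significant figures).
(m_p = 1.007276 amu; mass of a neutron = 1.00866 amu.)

0.367 amu

With 20 protons and 20 neutrons (A = 40):
Mass of separated nucleons = 20(1.007276) + 20(1.00866) = 20.145520 + 20.17320 = 40.318720 amu
Δm = 40.318720 − 39.951619 = 0.367101 amu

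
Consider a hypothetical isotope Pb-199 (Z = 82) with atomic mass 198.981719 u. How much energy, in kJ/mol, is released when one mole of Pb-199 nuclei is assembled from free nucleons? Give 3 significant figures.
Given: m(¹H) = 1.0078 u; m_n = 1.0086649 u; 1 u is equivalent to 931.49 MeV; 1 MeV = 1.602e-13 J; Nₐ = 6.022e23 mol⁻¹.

Mass of separated nucleons = 82(1.0078) + 117(1.0086649) = 82.6396 + 118.0137933 = 200.6533933 u
The mass defect is 200.6533933 − 198.981719 = 1.6716743 u.
E_B = 1.6716743 × 931.49 = 1557.15 MeV
Per nucleus in joules: 1557.15 MeV × 1.602e-13 J/MeV = 2.4946e-10 J
Per mole: 2.4946e-10 J × 6.022e23 mol⁻¹ = 1.5022e+14 J/mol

1.50e+11 kJ/mol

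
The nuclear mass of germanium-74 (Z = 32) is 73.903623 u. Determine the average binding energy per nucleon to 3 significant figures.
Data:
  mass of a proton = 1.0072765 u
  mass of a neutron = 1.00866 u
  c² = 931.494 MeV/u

8.72 MeV/nucleon

With 32 protons and 42 neutrons (A = 74):
Total constituent mass: 32 × 1.0072765 + 42 × 1.00866 = 74.5965680 u
Mass defect Δm = 74.5965680 − 73.903623 = 0.6929450 u
Converting to energy: 0.6929450 u × 931.494 MeV/u = 645.474 MeV
Per nucleon: 645.474 / 74 = 8.723 MeV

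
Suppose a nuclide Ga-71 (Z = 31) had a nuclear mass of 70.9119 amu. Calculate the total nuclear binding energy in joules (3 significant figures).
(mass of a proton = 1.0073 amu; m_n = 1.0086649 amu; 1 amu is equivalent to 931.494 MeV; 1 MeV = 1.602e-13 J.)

9.86e-11 J

With 31 protons and 40 neutrons (A = 71):
Total constituent mass: 31 × 1.0073 + 40 × 1.0086649 = 71.5728960 amu
Δm = 71.5728960 − 70.9119 = 0.6609960 amu
Converting to energy: 0.6609960 amu × 931.494 MeV/amu = 615.714 MeV
In joules: 615.714 MeV × 1.602e-13 J/MeV = 9.8637e-11 J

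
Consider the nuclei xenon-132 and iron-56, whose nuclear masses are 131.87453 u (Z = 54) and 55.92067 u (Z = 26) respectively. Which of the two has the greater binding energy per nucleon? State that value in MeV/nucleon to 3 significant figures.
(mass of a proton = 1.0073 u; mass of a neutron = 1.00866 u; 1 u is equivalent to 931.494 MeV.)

xenon-132: Σm = 54(1.0073) + 78(1.00866) = 133.06968 u; Δm = 1.19515 u; E_B = 1113.3 MeV; E_B/A = 8.434 MeV
iron-56: Σm = 26(1.0073) + 30(1.00866) = 56.44960 u; Δm = 0.52893 u; E_B = 492.70 MeV; E_B/A = 8.798 MeV
iron-56 has the higher binding energy per nucleon, so it is the more tightly bound nucleus.

iron-56; 8.80 MeV/nucleon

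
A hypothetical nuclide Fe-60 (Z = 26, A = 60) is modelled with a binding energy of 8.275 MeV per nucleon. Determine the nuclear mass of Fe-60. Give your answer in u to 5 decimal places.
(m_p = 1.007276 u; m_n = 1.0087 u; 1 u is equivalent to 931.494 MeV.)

Total binding energy = 60 × 8.275 = 496.500 MeV
Mass defect = 496.500 MeV / (931.494 MeV/u) = 0.5330147 u
Constituent mass = 26(1.007276) + 34(1.0087) = 60.484976 u
Nuclear mass = 60.484976 − 0.5330147 = 59.9519613 u ≈ 59.95196 u (to 5 decimal places)

59.95196 u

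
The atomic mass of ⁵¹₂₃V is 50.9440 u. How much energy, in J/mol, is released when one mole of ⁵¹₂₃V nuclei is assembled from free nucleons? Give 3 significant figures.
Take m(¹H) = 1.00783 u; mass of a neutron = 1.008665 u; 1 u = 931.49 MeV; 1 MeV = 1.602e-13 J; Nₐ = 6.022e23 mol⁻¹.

4.30e+13 J/mol

The nucleus contains 23 protons and 51 − 23 = 28 neutrons.
Total constituent mass: 23 × 1.00783 + 28 × 1.008665 = 51.422710 u
Mass defect Δm = 51.422710 − 50.9440 = 0.478710 u
Converting to energy: 0.478710 u × 931.49 MeV/u = 445.914 MeV
Per nucleus in joules: 445.914 MeV × 1.602e-13 J/MeV = 7.1435e-11 J
Per mole: 7.1435e-11 J × 6.022e23 mol⁻¹ = 4.3018e+13 J/mol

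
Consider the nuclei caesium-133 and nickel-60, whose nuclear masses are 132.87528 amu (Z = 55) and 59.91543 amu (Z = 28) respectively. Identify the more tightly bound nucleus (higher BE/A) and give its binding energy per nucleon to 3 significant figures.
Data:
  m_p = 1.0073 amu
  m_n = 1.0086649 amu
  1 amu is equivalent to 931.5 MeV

nickel-60; 8.79 MeV/nucleon

caesium-133: Σm = 55(1.0073) + 78(1.0086649) = 134.0773622 amu; Δm = 1.2020822 amu; E_B = 1119.7 MeV; E_B/A = 8.419 MeV
nickel-60: Σm = 28(1.0073) + 32(1.0086649) = 60.4816768 amu; Δm = 0.5662468 amu; E_B = 527.46 MeV; E_B/A = 8.791 MeV
nickel-60 has the higher binding energy per nucleon, so it is the more tightly bound nucleus.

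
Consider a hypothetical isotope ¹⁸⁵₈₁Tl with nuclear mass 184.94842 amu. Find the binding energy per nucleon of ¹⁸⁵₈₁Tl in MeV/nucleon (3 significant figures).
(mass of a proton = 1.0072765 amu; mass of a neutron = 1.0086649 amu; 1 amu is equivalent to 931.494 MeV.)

With 81 protons and 104 neutrons (A = 185):
Σm = 81·m_p + 104·m_n = 81.5893965 + 104.9011496 = 186.4905461 amu
Δm = 186.4905461 − 184.94842 = 1.5421261 amu
Binding energy = Δm·c² = 1.5421261 × 931.494 MeV/amu = 1436.48 MeV
BE/A = 1436.48 MeV / 185 = 7.7648 MeV/nucleon

7.76 MeV/nucleon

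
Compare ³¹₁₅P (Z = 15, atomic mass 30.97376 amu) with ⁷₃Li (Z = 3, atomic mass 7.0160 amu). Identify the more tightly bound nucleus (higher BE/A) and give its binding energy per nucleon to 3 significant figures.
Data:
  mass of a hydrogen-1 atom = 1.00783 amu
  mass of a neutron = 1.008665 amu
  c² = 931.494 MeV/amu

³¹₁₅P: Σm = 15(1.00783) + 16(1.008665) = 31.256090 amu; Δm = 0.282330 amu; E_B = 262.99 MeV; E_B/A = 8.484 MeV
⁷₃Li: Σm = 3(1.00783) + 4(1.008665) = 7.058150 amu; Δm = 0.042150 amu; E_B = 39.262 MeV; E_B/A = 5.609 MeV
³¹₁₅P has the higher binding energy per nucleon, so it is the more tightly bound nucleus.

³¹₁₅P; 8.48 MeV/nucleon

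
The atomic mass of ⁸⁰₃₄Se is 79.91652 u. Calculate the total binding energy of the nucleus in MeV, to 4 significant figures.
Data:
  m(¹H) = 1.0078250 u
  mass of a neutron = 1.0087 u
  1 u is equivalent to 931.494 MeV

698.4 MeV

Mass of separated nucleons = 34(1.0078250) + 46(1.0087) = 34.2660500 + 46.4002 = 80.6662500 u
Δm = 80.6662500 − 79.91652 = 0.7497300 u
Converting to energy: 0.7497300 u × 931.494 MeV/u = 698.369 MeV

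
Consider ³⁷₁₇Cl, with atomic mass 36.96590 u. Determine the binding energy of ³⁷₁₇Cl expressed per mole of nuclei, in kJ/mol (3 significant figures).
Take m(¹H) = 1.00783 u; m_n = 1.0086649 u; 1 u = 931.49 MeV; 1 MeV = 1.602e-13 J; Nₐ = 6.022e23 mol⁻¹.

3.06e+10 kJ/mol

The nucleus contains 17 protons and 37 − 17 = 20 neutrons.
Mass of separated nucleons = 17(1.00783) + 20(1.0086649) = 17.13311 + 20.1732980 = 37.3064080 u
Δm = 37.3064080 − 36.96590 = 0.3405080 u
E_B = 0.3405080 × 931.49 = 317.180 MeV
Per nucleus in joules: 317.180 MeV × 1.602e-13 J/MeV = 5.0812e-11 J
Per mole: 5.0812e-11 J × 6.022e23 mol⁻¹ = 3.0599e+13 J/mol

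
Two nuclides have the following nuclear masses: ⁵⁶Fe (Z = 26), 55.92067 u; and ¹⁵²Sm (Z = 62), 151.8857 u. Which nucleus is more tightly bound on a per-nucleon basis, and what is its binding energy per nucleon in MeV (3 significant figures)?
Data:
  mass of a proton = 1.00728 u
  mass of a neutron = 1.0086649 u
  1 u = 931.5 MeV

⁵⁶Fe: Σm = 26(1.00728) + 30(1.0086649) = 56.4492270 u; Δm = 0.5285570 u; E_B = 492.35 MeV; E_B/A = 8.792 MeV
¹⁵²Sm: Σm = 62(1.00728) + 90(1.0086649) = 153.2312010 u; Δm = 1.3455010 u; E_B = 1253.33 MeV; E_B/A = 8.246 MeV
⁵⁶Fe has the higher binding energy per nucleon, so it is the more tightly bound nucleus.

⁵⁶Fe; 8.79 MeV/nucleon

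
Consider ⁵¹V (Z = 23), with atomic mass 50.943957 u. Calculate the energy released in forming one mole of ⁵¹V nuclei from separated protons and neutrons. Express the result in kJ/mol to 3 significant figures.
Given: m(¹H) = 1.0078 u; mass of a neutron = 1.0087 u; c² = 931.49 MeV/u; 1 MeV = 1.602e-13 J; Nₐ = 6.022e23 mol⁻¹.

4.30e+10 kJ/mol

Mass of separated nucleons = 23(1.0078) + 28(1.0087) = 23.1794 + 28.2436 = 51.4230 u
Δm = 51.4230 − 50.943957 = 0.479043 u
E_B = 0.479043 × 931.49 = 446.224 MeV
Per nucleus in joules: 446.224 MeV × 1.602e-13 J/MeV = 7.1485e-11 J
Per mole: 7.1485e-11 J × 6.022e23 mol⁻¹ = 4.3048e+13 J/mol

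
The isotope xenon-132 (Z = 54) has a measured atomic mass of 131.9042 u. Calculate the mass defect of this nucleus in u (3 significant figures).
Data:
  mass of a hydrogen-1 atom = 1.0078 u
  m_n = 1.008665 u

With 54 protons and 78 neutrons (A = 132):
Σm = 54·m(¹H) + 78·m_n = 54.4212 + 78.675870 = 133.097070 u
Δm = 133.097070 − 131.9042 = 1.192870 u

1.19 u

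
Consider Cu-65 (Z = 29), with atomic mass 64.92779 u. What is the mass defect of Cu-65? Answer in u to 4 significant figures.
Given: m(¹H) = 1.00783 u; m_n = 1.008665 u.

The nucleus contains 29 protons and 65 − 29 = 36 neutrons.
Total constituent mass: 29 × 1.00783 + 36 × 1.008665 = 65.539010 u
Mass defect Δm = 65.539010 − 64.92779 = 0.611220 u

0.6112 u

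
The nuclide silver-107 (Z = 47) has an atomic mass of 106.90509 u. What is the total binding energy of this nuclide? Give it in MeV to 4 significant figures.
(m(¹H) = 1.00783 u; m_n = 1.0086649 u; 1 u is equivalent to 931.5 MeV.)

Mass of separated nucleons = 47(1.00783) + 60(1.0086649) = 47.36801 + 60.5198940 = 107.8879040 u
Mass defect Δm = 107.8879040 − 106.90509 = 0.9828140 u
Binding energy = Δm·c² = 0.9828140 × 931.5 MeV/u = 915.491 MeV

915.5 MeV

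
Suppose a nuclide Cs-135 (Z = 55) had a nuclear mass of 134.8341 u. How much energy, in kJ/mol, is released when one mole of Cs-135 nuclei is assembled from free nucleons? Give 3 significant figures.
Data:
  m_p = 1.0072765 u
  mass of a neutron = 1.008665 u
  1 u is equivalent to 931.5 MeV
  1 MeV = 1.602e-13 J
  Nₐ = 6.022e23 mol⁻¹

The nucleus contains 55 protons and 135 − 55 = 80 neutrons.
Total constituent mass: 55 × 1.0072765 + 80 × 1.008665 = 136.0934075 u
Δm = 136.0934075 − 134.8341 = 1.2593075 u
E_B = 1.2593075 × 931.5 = 1173.04 MeV
Per nucleus in joules: 1173.04 MeV × 1.602e-13 J/MeV = 1.8792e-10 J
Per mole: 1.8792e-10 J × 6.022e23 mol⁻¹ = 1.1317e+14 J/mol

1.13e+11 kJ/mol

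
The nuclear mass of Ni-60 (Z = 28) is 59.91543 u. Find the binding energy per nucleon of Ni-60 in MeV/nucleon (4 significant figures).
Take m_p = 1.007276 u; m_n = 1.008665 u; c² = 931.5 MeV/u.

8.781 MeV/nucleon

The nucleus contains 28 protons and 60 − 28 = 32 neutrons.
Σm = 28·m_p + 32·m_n = 28.203728 + 32.277280 = 60.481008 u
Δm = 60.481008 − 59.91543 = 0.565578 u
Binding energy = Δm·c² = 0.565578 × 931.5 MeV/u = 526.836 MeV
Per nucleon: 526.836 / 60 = 8.781 MeV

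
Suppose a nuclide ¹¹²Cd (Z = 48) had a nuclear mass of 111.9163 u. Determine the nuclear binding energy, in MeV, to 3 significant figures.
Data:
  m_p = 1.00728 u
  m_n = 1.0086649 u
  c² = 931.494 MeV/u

With 48 protons and 64 neutrons (A = 112):
Mass of separated nucleons = 48(1.00728) + 64(1.0086649) = 48.34944 + 64.5545536 = 112.9039936 u
Δm = 112.9039936 − 111.9163 = 0.9876936 u
E_B = 0.9876936 × 931.494 = 920.031 MeV

920 MeV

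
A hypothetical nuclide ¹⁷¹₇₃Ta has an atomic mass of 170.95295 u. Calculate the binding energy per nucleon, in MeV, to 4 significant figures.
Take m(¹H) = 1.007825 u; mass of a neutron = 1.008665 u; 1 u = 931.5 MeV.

Z = 73, so N = A − Z = 171 − 73 = 98.
Σm = 73·m(¹H) + 98·m_n = 73.571225 + 98.849170 = 172.420395 u
Mass defect Δm = 172.420395 − 170.95295 = 1.467445 u
Converting to energy: 1.467445 u × 931.5 MeV/u = 1366.93 MeV
Dividing by A = 171 gives 7.994 MeV per nucleon.

7.994 MeV/nucleon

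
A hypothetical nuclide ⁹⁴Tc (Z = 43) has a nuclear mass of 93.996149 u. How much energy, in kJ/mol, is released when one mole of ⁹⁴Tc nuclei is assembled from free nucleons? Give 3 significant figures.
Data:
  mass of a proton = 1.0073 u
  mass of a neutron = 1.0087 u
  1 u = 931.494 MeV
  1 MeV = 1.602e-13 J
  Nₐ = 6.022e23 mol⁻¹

Σm = 43·m_p + 51·m_n = 43.3139 + 51.4437 = 94.7576 u
Δm = 94.7576 − 93.996149 = 0.761451 u
Converting to energy: 0.761451 u × 931.494 MeV/u = 709.287 MeV
Per nucleus in joules: 709.287 MeV × 1.602e-13 J/MeV = 1.1363e-10 J
Per mole: 1.1363e-10 J × 6.022e23 mol⁻¹ = 6.8428e+13 J/mol

6.84e+10 kJ/mol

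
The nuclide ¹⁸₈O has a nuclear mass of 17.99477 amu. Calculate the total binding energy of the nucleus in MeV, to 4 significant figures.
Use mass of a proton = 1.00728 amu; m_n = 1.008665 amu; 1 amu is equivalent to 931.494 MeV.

139.8 MeV

With 8 protons and 10 neutrons (A = 18):
Mass of separated nucleons = 8(1.00728) + 10(1.008665) = 8.05824 + 10.086650 = 18.144890 amu
The mass defect is 18.144890 − 17.99477 = 0.150120 amu.
Converting to energy: 0.150120 amu × 931.494 MeV/amu = 139.836 MeV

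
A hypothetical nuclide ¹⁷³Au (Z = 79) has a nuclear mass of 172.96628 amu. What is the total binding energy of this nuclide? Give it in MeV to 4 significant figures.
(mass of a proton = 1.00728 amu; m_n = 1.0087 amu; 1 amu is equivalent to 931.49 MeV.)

Σm = 79·m_p + 94·m_n = 79.57512 + 94.8178 = 174.39292 amu
Δm = 174.39292 − 172.96628 = 1.42664 amu
Converting to energy: 1.42664 amu × 931.49 MeV/amu = 1328.90 MeV

1329 MeV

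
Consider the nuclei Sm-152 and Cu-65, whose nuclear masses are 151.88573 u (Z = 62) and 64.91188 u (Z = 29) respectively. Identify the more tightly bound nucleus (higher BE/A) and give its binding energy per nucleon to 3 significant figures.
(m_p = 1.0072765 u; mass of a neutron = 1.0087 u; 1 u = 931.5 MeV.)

Sm-152: Σm = 62(1.0072765) + 90(1.0087) = 153.2341430 u; Δm = 1.3484130 u; E_B = 1256.0 MeV; E_B/A = 8.263 MeV
Cu-65: Σm = 29(1.0072765) + 36(1.0087) = 65.5242185 u; Δm = 0.6123385 u; E_B = 570.39 MeV; E_B/A = 8.775 MeV
Cu-65 has the higher binding energy per nucleon, so it is the more tightly bound nucleus.

Cu-65; 8.78 MeV/nucleon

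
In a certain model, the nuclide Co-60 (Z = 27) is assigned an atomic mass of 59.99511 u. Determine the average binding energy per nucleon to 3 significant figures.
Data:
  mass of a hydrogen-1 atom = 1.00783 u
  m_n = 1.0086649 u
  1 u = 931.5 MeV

With 27 protons and 33 neutrons (A = 60):
Mass of separated nucleons = 27(1.00783) + 33(1.0086649) = 27.21141 + 33.2859417 = 60.4973517 u
Δm = 60.4973517 − 59.99511 = 0.5022417 u
Converting to energy: 0.5022417 u × 931.5 MeV/u = 467.838 MeV
BE/A = 467.838 MeV / 60 = 7.797 MeV/nucleon

7.80 MeV/nucleon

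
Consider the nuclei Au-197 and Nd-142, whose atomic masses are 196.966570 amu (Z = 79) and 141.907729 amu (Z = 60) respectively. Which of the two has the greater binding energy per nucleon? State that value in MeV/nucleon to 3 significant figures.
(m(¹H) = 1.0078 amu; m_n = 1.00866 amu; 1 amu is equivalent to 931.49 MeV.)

Nd-142; 8.33 MeV/nucleon

Au-197: Σm = 79(1.0078) + 118(1.00866) = 198.63808 amu; Δm = 1.671510 amu; E_B = 1557.0 MeV; E_B/A = 7.904 MeV
Nd-142: Σm = 60(1.0078) + 82(1.00866) = 143.17812 amu; Δm = 1.270391 amu; E_B = 1183.3565 MeV; E_B/A = 8.333 MeV
Nd-142 has the higher binding energy per nucleon, so it is the more tightly bound nucleus.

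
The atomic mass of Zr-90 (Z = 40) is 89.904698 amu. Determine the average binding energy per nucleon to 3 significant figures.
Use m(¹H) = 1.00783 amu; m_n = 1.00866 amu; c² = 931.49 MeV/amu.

8.71 MeV/nucleon

With 40 protons and 50 neutrons (A = 90):
Mass of separated nucleons = 40(1.00783) + 50(1.00866) = 40.31320 + 50.43300 = 90.74620 amu
The mass defect is 90.74620 − 89.904698 = 0.841502 amu.
E_B = 0.841502 × 931.49 = 783.851 MeV
Per nucleon: 783.851 / 90 = 8.709 MeV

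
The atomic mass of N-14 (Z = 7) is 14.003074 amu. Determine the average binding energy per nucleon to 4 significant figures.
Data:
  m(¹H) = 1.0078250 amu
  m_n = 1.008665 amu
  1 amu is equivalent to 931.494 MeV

7.476 MeV/nucleon

Total constituent mass: 7 × 1.0078250 + 7 × 1.008665 = 14.1154300 amu
Δm = 14.1154300 − 14.003074 = 0.1123560 amu
Converting to energy: 0.1123560 amu × 931.494 MeV/amu = 104.659 MeV
Dividing by A = 14 gives 7.476 MeV per nucleon.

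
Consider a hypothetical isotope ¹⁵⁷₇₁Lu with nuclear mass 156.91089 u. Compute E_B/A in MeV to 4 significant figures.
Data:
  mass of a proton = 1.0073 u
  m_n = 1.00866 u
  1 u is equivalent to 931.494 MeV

8.023 MeV/nucleon

Total constituent mass: 71 × 1.0073 + 86 × 1.00866 = 158.26306 u
The mass defect is 158.26306 − 156.91089 = 1.35217 u.
E_B = 1.35217 × 931.494 = 1259.54 MeV
Dividing by A = 157 gives 8.023 MeV per nucleon.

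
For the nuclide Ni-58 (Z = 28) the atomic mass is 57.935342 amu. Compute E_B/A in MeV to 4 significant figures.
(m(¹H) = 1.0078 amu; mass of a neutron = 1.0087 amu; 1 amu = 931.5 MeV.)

Mass of separated nucleons = 28(1.0078) + 30(1.0087) = 28.2184 + 30.2610 = 58.4794 amu
Mass defect Δm = 58.4794 − 57.935342 = 0.544058 amu
Binding energy = Δm·c² = 0.544058 × 931.5 MeV/amu = 506.790 MeV
Dividing by A = 58 gives 8.738 MeV per nucleon.

8.738 MeV/nucleon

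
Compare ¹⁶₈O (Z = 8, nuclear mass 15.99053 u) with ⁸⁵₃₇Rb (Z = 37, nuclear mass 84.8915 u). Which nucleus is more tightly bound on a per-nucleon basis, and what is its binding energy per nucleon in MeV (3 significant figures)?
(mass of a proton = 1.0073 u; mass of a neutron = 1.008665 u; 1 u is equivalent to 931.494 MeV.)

¹⁶₈O: Σm = 8(1.0073) + 8(1.008665) = 16.127720 u; Δm = 0.137190 u; E_B = 127.79 MeV; E_B/A = 7.987 MeV
⁸⁵₃₇Rb: Σm = 37(1.0073) + 48(1.008665) = 85.686020 u; Δm = 0.794520 u; E_B = 740.09 MeV; E_B/A = 8.707 MeV
⁸⁵₃₇Rb has the higher binding energy per nucleon, so it is the more tightly bound nucleus.

⁸⁵₃₇Rb; 8.71 MeV/nucleon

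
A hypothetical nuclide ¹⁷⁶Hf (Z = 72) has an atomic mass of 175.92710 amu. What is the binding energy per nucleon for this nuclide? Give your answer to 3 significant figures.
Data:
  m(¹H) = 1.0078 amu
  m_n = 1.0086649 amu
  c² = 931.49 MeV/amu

8.13 MeV/nucleon

Z = 72, so N = A − Z = 176 − 72 = 104.
Total constituent mass: 72 × 1.0078 + 104 × 1.0086649 = 177.4627496 amu
Δm = 177.4627496 − 175.92710 = 1.5356496 amu
Converting to energy: 1.5356496 amu × 931.49 MeV/amu = 1430.44 MeV
Dividing by A = 176 gives 8.128 MeV per nucleon.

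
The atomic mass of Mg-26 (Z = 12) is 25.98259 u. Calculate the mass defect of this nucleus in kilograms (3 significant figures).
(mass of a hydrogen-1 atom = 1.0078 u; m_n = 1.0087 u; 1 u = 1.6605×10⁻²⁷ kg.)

Mass of separated nucleons = 12(1.0078) + 14(1.0087) = 12.0936 + 14.1218 = 26.2154 u
Mass defect Δm = 26.2154 − 25.98259 = 0.23281 u
In SI units: 0.23281 u × 1.6605×10⁻²⁷ kg/u = 3.8658e-28 kg

3.87e-28 kg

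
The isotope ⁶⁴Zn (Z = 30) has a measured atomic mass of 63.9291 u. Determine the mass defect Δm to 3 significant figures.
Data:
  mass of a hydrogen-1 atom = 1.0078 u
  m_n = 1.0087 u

0.601 u

With 30 protons and 34 neutrons (A = 64):
Mass of separated nucleons = 30(1.0078) + 34(1.0087) = 30.2340 + 34.2958 = 64.5298 u
Mass defect Δm = 64.5298 − 63.9291 = 0.6007 u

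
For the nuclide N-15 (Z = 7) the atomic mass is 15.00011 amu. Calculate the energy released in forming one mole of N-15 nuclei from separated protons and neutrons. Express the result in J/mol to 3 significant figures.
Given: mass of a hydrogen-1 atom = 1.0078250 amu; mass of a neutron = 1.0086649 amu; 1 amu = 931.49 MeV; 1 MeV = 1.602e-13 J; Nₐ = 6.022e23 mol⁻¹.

The nucleus contains 7 protons and 15 − 7 = 8 neutrons.
Total constituent mass: 7 × 1.0078250 + 8 × 1.0086649 = 15.1240942 amu
Δm = 15.1240942 − 15.00011 = 0.1239842 amu
E_B = 0.1239842 × 931.49 = 115.490 MeV
Per nucleus in joules: 115.490 MeV × 1.602e-13 J/MeV = 1.8501e-11 J
Per mole: 1.8501e-11 J × 6.022e23 mol⁻¹ = 1.1141e+13 J/mol

1.11e+13 J/mol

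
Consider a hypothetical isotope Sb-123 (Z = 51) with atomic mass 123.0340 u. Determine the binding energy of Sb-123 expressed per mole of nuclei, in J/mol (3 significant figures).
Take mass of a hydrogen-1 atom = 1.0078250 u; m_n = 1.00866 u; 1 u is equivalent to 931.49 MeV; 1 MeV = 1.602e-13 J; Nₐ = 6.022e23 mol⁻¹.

8.88e+13 J/mol

Mass of separated nucleons = 51(1.0078250) + 72(1.00866) = 51.3990750 + 72.62352 = 124.0225950 u
Mass defect Δm = 124.0225950 − 123.0340 = 0.9885950 u
Binding energy = Δm·c² = 0.9885950 × 931.49 MeV/u = 920.866 MeV
Per nucleus in joules: 920.866 MeV × 1.602e-13 J/MeV = 1.4752e-10 J
Per mole: 1.4752e-10 J × 6.022e23 mol⁻¹ = 8.8837e+13 J/mol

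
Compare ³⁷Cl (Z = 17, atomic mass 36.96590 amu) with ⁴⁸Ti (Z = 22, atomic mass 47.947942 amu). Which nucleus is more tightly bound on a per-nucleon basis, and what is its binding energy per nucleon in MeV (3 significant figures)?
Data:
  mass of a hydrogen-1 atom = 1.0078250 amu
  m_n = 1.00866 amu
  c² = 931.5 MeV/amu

⁴⁸Ti; 8.72 MeV/nucleon

³⁷Cl: Σm = 17(1.0078250) + 20(1.00866) = 37.3062250 amu; Δm = 0.3403250 amu; E_B = 317.01 MeV; E_B/A = 8.568 MeV
⁴⁸Ti: Σm = 22(1.0078250) + 26(1.00866) = 48.3973100 amu; Δm = 0.4493680 amu; E_B = 418.59 MeV; E_B/A = 8.721 MeV
⁴⁸Ti has the higher binding energy per nucleon, so it is the more tightly bound nucleus.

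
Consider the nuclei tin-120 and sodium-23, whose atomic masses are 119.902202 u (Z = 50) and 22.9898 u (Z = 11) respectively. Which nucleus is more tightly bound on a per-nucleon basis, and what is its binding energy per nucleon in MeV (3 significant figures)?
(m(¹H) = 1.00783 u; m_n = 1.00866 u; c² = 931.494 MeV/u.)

tin-120; 8.50 MeV/nucleon

tin-120: Σm = 50(1.00783) + 70(1.00866) = 120.99770 u; Δm = 1.095498 u; E_B = 1020.45 MeV; E_B/A = 8.504 MeV
sodium-23: Σm = 11(1.00783) + 12(1.00866) = 23.19005 u; Δm = 0.20025 u; E_B = 186.53 MeV; E_B/A = 8.110 MeV
tin-120 has the higher binding energy per nucleon, so it is the more tightly bound nucleus.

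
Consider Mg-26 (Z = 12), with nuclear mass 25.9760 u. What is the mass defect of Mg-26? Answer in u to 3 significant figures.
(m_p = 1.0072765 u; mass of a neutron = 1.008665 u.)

0.233 u

Z = 12, so N = A − Z = 26 − 12 = 14.
Total constituent mass: 12 × 1.0072765 + 14 × 1.008665 = 26.2086280 u
Δm = 26.2086280 − 25.9760 = 0.2326280 u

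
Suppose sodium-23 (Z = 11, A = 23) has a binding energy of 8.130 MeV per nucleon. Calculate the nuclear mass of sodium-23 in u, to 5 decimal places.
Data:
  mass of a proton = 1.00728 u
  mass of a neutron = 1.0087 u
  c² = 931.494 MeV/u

Total binding energy = 23 × 8.130 = 186.990 MeV
Mass defect = 186.990 MeV / (931.494 MeV/u) = 0.2007420 u
Constituent mass = 11(1.00728) + 12(1.0087) = 23.18448 u
Nuclear mass = 23.18448 − 0.2007420 = 22.9837380 u ≈ 22.98374 u (to 5 decimal places)

22.98374 u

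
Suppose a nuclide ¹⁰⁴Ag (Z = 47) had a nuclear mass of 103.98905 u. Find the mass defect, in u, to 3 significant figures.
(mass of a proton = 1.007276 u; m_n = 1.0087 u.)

0.849 u

Z = 47, so N = A − Z = 104 − 47 = 57.
Σm = 47·m_p + 57·m_n = 47.341972 + 57.4959 = 104.837872 u
Mass defect Δm = 104.837872 − 103.98905 = 0.848822 u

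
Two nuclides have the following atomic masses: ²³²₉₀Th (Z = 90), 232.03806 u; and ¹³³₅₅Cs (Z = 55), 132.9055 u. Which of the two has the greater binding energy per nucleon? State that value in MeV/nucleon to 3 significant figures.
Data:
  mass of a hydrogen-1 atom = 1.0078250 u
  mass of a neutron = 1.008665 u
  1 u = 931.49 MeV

²³²₉₀Th: Σm = 90(1.0078250) + 142(1.008665) = 233.9346800 u; Δm = 1.8966200 u; E_B = 1766.7 MeV; E_B/A = 7.615 MeV
¹³³₅₅Cs: Σm = 55(1.0078250) + 78(1.008665) = 134.1062450 u; Δm = 1.2007450 u; E_B = 1118.5 MeV; E_B/A = 8.410 MeV
¹³³₅₅Cs has the higher binding energy per nucleon, so it is the more tightly bound nucleus.

¹³³₅₅Cs; 8.41 MeV/nucleon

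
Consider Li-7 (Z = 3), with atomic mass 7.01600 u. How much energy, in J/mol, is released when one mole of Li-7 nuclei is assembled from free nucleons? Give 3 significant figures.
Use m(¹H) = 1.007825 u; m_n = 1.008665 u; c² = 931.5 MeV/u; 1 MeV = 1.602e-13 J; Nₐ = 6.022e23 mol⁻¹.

3.79e+12 J/mol

The nucleus contains 3 protons and 7 − 3 = 4 neutrons.
Mass of separated nucleons = 3(1.007825) + 4(1.008665) = 3.023475 + 4.034660 = 7.058135 u
The mass defect is 7.058135 − 7.01600 = 0.042135 u.
E_B = 0.042135 × 931.5 = 39.2488 MeV
Per nucleus in joules: 39.2488 MeV × 1.602e-13 J/MeV = 6.2877e-12 J
Per mole: 6.2877e-12 J × 6.022e23 mol⁻¹ = 3.7865e+12 J/mol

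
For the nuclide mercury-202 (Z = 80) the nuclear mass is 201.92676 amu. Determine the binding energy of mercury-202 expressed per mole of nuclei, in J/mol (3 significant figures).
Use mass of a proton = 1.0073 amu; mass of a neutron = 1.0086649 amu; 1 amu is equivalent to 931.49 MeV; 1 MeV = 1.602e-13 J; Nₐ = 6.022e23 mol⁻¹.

1.54e+14 J/mol

Σm = 80·m_p + 122·m_n = 80.5840 + 123.0571178 = 203.6411178 amu
Δm = 203.6411178 − 201.92676 = 1.7143578 amu
Binding energy = Δm·c² = 1.7143578 × 931.49 MeV/amu = 1596.91 MeV
Per nucleus in joules: 1596.91 MeV × 1.602e-13 J/MeV = 2.5582e-10 J
Per mole: 2.5582e-10 J × 6.022e23 mol⁻¹ = 1.5405e+14 J/mol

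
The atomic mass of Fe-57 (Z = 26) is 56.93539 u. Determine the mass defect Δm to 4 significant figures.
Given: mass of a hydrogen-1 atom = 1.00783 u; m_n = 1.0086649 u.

0.5368 u

The nucleus contains 26 protons and 57 − 26 = 31 neutrons.
Total constituent mass: 26 × 1.00783 + 31 × 1.0086649 = 57.4721919 u
Δm = 57.4721919 − 56.93539 = 0.5368019 u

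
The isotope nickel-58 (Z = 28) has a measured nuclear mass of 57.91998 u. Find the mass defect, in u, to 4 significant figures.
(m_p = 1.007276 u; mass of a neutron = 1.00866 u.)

0.5435 u

With 28 protons and 30 neutrons (A = 58):
Σm = 28·m_p + 30·m_n = 28.203728 + 30.25980 = 58.463528 u
Δm = 58.463528 − 57.91998 = 0.543548 u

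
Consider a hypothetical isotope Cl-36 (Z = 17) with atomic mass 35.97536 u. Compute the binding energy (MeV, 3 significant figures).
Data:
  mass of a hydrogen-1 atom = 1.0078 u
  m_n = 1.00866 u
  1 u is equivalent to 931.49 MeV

Σm = 17·m(¹H) + 19·m_n = 17.1326 + 19.16454 = 36.29714 u
Mass defect Δm = 36.29714 − 35.97536 = 0.32178 u
Binding energy = Δm·c² = 0.32178 × 931.49 MeV/u = 299.735 MeV

300 MeV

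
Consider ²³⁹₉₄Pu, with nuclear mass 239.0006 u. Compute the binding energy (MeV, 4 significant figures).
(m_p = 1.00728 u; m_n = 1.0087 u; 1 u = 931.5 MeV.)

1812 MeV

Z = 94, so N = A − Z = 239 − 94 = 145.
Σm = 94·m_p + 145·m_n = 94.68432 + 146.2615 = 240.94582 u
Δm = 240.94582 − 239.0006 = 1.94522 u
Binding energy = Δm·c² = 1.94522 × 931.5 MeV/u = 1811.97 MeV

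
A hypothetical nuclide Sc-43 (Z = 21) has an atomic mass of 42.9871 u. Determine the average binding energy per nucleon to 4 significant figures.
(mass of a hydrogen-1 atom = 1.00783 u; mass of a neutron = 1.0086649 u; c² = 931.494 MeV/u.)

7.971 MeV/nucleon

Σm = 21·m(¹H) + 22·m_n = 21.16443 + 22.1906278 = 43.3550578 u
Mass defect Δm = 43.3550578 − 42.9871 = 0.3679578 u
Converting to energy: 0.3679578 u × 931.494 MeV/u = 342.750 MeV
BE/A = 342.750 MeV / 43 = 7.971 MeV/nucleon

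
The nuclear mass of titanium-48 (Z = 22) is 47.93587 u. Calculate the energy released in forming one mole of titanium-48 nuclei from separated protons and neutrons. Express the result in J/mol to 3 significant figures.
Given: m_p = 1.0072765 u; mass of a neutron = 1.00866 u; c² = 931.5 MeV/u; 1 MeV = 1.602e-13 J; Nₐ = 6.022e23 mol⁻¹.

4.04e+13 J/mol

Z = 22, so N = A − Z = 48 − 22 = 26.
Mass of separated nucleons = 22(1.0072765) + 26(1.00866) = 22.1600830 + 26.22516 = 48.3852430 u
The mass defect is 48.3852430 − 47.93587 = 0.4493730 u.
Converting to energy: 0.4493730 u × 931.5 MeV/u = 418.591 MeV
Per nucleus in joules: 418.591 MeV × 1.602e-13 J/MeV = 6.7058e-11 J
Per mole: 6.7058e-11 J × 6.022e23 mol⁻¹ = 4.0382e+13 J/mol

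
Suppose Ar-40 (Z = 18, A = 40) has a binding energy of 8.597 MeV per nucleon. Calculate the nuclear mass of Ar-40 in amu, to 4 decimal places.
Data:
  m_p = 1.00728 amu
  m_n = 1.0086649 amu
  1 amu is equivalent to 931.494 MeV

39.9525 amu

Total binding energy = 40 × 8.597 = 343.880 MeV
Mass defect = 343.880 MeV / (931.494 MeV/amu) = 0.369170 amu
Constituent mass = 18(1.00728) + 22(1.0086649) = 40.3216678 amu
Nuclear mass = 40.3216678 − 0.369170 = 39.9524978 amu ≈ 39.9525 amu (to 4 decimal places)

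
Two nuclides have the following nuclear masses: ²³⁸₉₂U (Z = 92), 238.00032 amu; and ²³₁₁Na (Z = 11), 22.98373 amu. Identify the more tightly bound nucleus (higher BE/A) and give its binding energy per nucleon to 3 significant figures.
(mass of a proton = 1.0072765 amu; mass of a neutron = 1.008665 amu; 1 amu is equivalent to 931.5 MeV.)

²³₁₁Na; 8.11 MeV/nucleon

²³⁸₉₂U: Σm = 92(1.0072765) + 146(1.008665) = 239.9345280 amu; Δm = 1.9342080 amu; E_B = 1801.7 MeV; E_B/A = 7.570 MeV
²³₁₁Na: Σm = 11(1.0072765) + 12(1.008665) = 23.1840215 amu; Δm = 0.2002915 amu; E_B = 186.57 MeV; E_B/A = 8.112 MeV
²³₁₁Na has the higher binding energy per nucleon, so it is the more tightly bound nucleus.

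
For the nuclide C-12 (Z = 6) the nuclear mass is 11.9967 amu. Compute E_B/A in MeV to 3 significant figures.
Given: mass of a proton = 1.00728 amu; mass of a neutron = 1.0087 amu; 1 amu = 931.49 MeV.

The nucleus contains 6 protons and 12 − 6 = 6 neutrons.
Total constituent mass: 6 × 1.00728 + 6 × 1.0087 = 12.09588 amu
Mass defect Δm = 12.09588 − 11.9967 = 0.09918 amu
Binding energy = Δm·c² = 0.09918 × 931.49 MeV/amu = 92.3852 MeV
Per nucleon: 92.3852 / 12 = 7.699 MeV

7.70 MeV/nucleon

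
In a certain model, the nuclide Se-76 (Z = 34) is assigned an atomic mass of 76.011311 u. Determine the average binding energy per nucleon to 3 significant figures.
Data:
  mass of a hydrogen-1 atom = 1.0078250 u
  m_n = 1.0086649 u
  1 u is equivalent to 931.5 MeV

7.58 MeV/nucleon

With 34 protons and 42 neutrons (A = 76):
Total constituent mass: 34 × 1.0078250 + 42 × 1.0086649 = 76.6299758 u
The mass defect is 76.6299758 − 76.011311 = 0.6186648 u.
Binding energy = Δm·c² = 0.6186648 × 931.5 MeV/u = 576.286 MeV
Per nucleon: 576.286 / 76 = 7.583 MeV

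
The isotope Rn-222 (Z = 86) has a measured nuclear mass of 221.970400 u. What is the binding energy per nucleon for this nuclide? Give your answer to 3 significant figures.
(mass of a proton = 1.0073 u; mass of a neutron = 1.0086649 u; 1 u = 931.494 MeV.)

7.70 MeV/nucleon

Mass of separated nucleons = 86(1.0073) + 136(1.0086649) = 86.6278 + 137.1784264 = 223.8062264 u
Δm = 223.8062264 − 221.970400 = 1.8358264 u
Converting to energy: 1.8358264 u × 931.494 MeV/u = 1710.06 MeV
Per nucleon: 1710.06 / 222 = 7.703 MeV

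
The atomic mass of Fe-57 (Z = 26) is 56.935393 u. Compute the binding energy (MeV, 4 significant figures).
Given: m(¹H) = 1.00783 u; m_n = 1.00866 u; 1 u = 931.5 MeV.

499.9 MeV

The nucleus contains 26 protons and 57 − 26 = 31 neutrons.
Σm = 26·m(¹H) + 31·m_n = 26.20358 + 31.26846 = 57.47204 u
Δm = 57.47204 − 56.935393 = 0.536647 u
E_B = 0.536647 × 931.5 = 499.887 MeV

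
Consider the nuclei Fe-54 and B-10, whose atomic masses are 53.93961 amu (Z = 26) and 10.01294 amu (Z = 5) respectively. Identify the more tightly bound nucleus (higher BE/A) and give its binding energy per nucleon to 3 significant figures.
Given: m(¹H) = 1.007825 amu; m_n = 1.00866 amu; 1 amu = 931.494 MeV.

Fe-54; 8.73 MeV/nucleon

Fe-54: Σm = 26(1.007825) + 28(1.00866) = 54.445930 amu; Δm = 0.506320 amu; E_B = 471.63 MeV; E_B/A = 8.734 MeV
B-10: Σm = 5(1.007825) + 5(1.00866) = 10.082425 amu; Δm = 0.069485 amu; E_B = 64.7249 MeV; E_B/A = 6.472 MeV
Fe-54 has the higher binding energy per nucleon, so it is the more tightly bound nucleus.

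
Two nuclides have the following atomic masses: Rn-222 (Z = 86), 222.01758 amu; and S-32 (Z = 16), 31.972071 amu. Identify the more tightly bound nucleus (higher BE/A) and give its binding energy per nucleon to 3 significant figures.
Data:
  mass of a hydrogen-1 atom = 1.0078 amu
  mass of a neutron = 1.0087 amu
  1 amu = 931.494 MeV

S-32; 8.50 MeV/nucleon

Rn-222: Σm = 86(1.0078) + 136(1.0087) = 223.8540 amu; Δm = 1.83642 amu; E_B = 1710.6 MeV; E_B/A = 7.705 MeV
S-32: Σm = 16(1.0078) + 16(1.0087) = 32.2640 amu; Δm = 0.291929 amu; E_B = 271.93 MeV; E_B/A = 8.498 MeV
S-32 has the higher binding energy per nucleon, so it is the more tightly bound nucleus.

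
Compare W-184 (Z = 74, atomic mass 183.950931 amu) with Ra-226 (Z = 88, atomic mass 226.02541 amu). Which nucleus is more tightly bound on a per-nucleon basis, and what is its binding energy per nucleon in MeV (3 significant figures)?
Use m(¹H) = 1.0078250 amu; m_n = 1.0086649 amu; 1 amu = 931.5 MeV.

W-184: Σm = 74(1.0078250) + 110(1.0086649) = 185.5321890 amu; Δm = 1.5812580 amu; E_B = 1472.9 MeV; E_B/A = 8.005 MeV
Ra-226: Σm = 88(1.0078250) + 138(1.0086649) = 227.8843562 amu; Δm = 1.8589462 amu; E_B = 1731.6 MeV; E_B/A = 7.662 MeV
W-184 has the higher binding energy per nucleon, so it is the more tightly bound nucleus.

W-184; 8.01 MeV/nucleon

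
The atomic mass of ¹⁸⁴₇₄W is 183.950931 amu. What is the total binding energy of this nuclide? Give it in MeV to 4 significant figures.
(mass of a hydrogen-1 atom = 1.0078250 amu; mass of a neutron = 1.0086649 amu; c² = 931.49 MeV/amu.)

1473 MeV

With 74 protons and 110 neutrons (A = 184):
Total constituent mass: 74 × 1.0078250 + 110 × 1.0086649 = 185.5321890 amu
Mass defect Δm = 185.5321890 − 183.950931 = 1.5812580 amu
Binding energy = Δm·c² = 1.5812580 × 931.49 MeV/amu = 1472.93 MeV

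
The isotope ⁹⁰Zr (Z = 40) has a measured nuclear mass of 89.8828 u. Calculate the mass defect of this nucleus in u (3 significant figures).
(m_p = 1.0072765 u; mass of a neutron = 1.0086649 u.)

0.842 u

Z = 40, so N = A − Z = 90 − 40 = 50.
Mass of separated nucleons = 40(1.0072765) + 50(1.0086649) = 40.2910600 + 50.4332450 = 90.7243050 u
Δm = 90.7243050 − 89.8828 = 0.8415050 u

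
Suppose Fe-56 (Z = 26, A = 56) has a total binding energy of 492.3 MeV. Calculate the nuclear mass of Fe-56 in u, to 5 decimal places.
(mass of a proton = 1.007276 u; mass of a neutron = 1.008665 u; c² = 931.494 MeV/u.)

Mass defect = 492.3 MeV / (931.494 MeV/u) = 0.5285058 u
Constituent mass = 26(1.007276) + 30(1.008665) = 56.449126 u
Nuclear mass = 56.449126 − 0.5285058 = 55.9206202 u ≈ 55.92062 u (to 5 decimal places)

55.92062 u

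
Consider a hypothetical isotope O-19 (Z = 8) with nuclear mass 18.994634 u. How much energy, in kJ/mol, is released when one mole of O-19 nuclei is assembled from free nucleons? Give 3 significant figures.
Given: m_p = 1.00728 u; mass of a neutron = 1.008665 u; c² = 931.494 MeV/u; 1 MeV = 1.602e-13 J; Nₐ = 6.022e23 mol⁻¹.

Total constituent mass: 8 × 1.00728 + 11 × 1.008665 = 19.153555 u
Mass defect Δm = 19.153555 − 18.994634 = 0.158921 u
Binding energy = Δm·c² = 0.158921 × 931.494 MeV/u = 148.034 MeV
Per nucleus in joules: 148.034 MeV × 1.602e-13 J/MeV = 2.3715e-11 J
Per mole: 2.3715e-11 J × 6.022e23 mol⁻¹ = 1.4281e+13 J/mol

1.43e+10 kJ/mol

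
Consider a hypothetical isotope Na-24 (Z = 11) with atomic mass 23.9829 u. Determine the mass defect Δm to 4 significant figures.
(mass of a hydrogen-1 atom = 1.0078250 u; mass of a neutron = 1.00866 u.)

Z = 11, so N = A − Z = 24 − 11 = 13.
Total constituent mass: 11 × 1.0078250 + 13 × 1.00866 = 24.1986550 u
Δm = 24.1986550 − 23.9829 = 0.2157550 u

0.2158 u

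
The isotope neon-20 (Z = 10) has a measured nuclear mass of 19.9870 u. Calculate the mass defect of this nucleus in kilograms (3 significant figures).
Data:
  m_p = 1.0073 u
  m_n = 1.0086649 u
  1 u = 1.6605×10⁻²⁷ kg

With 10 protons and 10 neutrons (A = 20):
Total constituent mass: 10 × 1.0073 + 10 × 1.0086649 = 20.1596490 u
The mass defect is 20.1596490 − 19.9870 = 0.1726490 u.
In SI units: 0.1726490 u × 1.6605×10⁻²⁷ kg/u = 2.8668e-28 kg

2.87e-28 kg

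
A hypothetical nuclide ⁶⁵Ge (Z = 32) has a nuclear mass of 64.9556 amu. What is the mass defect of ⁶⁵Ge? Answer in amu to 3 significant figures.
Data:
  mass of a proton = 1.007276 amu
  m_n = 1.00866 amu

Z = 32, so N = A − Z = 65 − 32 = 33.
Total constituent mass: 32 × 1.007276 + 33 × 1.00866 = 65.518612 amu
The mass defect is 65.518612 − 64.9556 = 0.563012 amu.

0.563 amu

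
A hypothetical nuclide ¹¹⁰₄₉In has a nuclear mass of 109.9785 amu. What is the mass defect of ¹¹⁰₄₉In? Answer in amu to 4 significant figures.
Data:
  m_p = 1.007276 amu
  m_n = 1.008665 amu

With 49 protons and 61 neutrons (A = 110):
Σm = 49·m_p + 61·m_n = 49.356524 + 61.528565 = 110.885089 amu
The mass defect is 110.885089 − 109.9785 = 0.906589 amu.

0.9066 amu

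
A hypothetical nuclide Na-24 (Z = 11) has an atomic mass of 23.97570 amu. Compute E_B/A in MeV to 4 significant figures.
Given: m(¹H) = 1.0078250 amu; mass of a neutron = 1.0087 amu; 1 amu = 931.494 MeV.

8.674 MeV/nucleon

The nucleus contains 11 protons and 24 − 11 = 13 neutrons.
Mass of separated nucleons = 11(1.0078250) + 13(1.0087) = 11.0860750 + 13.1131 = 24.1991750 amu
Δm = 24.1991750 − 23.97570 = 0.2234750 amu
E_B = 0.2234750 × 931.494 = 208.166 MeV
Dividing by A = 24 gives 8.674 MeV per nucleon.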